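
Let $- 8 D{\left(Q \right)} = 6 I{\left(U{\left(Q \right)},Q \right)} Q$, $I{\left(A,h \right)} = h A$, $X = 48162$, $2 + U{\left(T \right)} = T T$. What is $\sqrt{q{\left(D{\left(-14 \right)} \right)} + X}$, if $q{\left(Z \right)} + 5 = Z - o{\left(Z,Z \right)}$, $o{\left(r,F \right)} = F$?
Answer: $\sqrt{48157} \approx 219.45$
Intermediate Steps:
$U{\left(T \right)} = -2 + T^{2}$ ($U{\left(T \right)} = -2 + T T = -2 + T^{2}$)
$I{\left(A,h \right)} = A h$
$D{\left(Q \right)} = - \frac{3 Q^{2} \left(-2 + Q^{2}\right)}{4}$ ($D{\left(Q \right)} = - \frac{6 \left(-2 + Q^{2}\right) Q Q}{8} = - \frac{6 Q \left(-2 + Q^{2}\right) Q}{8} = - \frac{6 Q^{2} \left(-2 + Q^{2}\right)}{8} = - \frac{3 Q^{2} \left(-2 + Q^{2}\right)}{4}$)
$q{\left(Z \right)} = -5$ ($q{\left(Z \right)} = -5 + \left(Z - Z\right) = -5 + 0 = -5$)
$\sqrt{q{\left(D{\left(-14 \right)} \right)} + X} = \sqrt{-5 + 48162} = \sqrt{48157}$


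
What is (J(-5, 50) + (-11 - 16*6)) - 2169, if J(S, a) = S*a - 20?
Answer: -2546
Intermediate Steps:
J(S, a) = -20 + S*a
(J(-5, 50) + (-11 - 16*6)) - 2169 = ((-20 - 5*50) + (-11 - 16*6)) - 2169 = ((-20 - 250) + (-11 - 96)) - 2169 = (-270 - 107) - 2169 = -377 - 2169 = -2546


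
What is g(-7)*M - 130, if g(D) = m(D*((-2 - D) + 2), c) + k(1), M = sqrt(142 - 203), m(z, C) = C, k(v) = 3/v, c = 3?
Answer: -130 + 6*I*sqrt(61) ≈ -130.0 + 46.862*I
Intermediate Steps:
M = I*sqrt(61) (M = sqrt(-61) = I*sqrt(61) ≈ 7.8102*I)
g(D) = 6 (g(D) = 3 + 3/1 = 3 + 3*1 = 3 + 3 = 6)
g(-7)*M - 130 = 6*(I*sqrt(61)) - 130 = 6*I*sqrt(61) - 130 = -130 + 6*I*sqrt(61)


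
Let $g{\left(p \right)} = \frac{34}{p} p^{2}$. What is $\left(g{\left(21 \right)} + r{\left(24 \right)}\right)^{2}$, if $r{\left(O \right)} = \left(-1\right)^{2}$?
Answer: $511225$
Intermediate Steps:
$r{\left(O \right)} = 1$
$g{\left(p \right)} = 34 p$
$\left(g{\left(21 \right)} + r{\left(24 \right)}\right)^{2} = \left(34 \cdot 21 + 1\right)^{2} = \left(714 + 1\right)^{2} = 715^{2} = 511225$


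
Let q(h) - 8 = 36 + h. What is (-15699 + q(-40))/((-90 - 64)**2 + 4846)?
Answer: -15695/28562 ≈ -0.54951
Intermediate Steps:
q(h) = 44 + h (q(h) = 8 + (36 + h) = 44 + h)
(-15699 + q(-40))/((-90 - 64)**2 + 4846) = (-15699 + (44 - 40))/((-90 - 64)**2 + 4846) = (-15699 + 4)/((-154)**2 + 4846) = -15695/(23716 + 4846) = -15695/28562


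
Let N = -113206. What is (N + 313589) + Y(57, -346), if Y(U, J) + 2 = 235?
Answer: 200616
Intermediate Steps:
Y(U, J) = 233 (Y(U, J) = -2 + 235 = 233)
(N + 313589) + Y(57, -346) = (-113206 + 313589) + 233 = 200383 + 233 = 200616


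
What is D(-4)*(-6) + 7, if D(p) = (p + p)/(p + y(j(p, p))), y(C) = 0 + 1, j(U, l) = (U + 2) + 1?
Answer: -9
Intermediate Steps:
j(U, l) = 3 + U (j(U, l) = (2 + U) + 1 = 3 + U)
y(C) = 1
D(p) = 2*p/(1 + p) (D(p) = (p + p)/(p + 1) = (2*p)/(1 + p) = 2*p/(1 + p))
D(-4)*(-6) + 7 = (2*(-4)/(1 - 4))*(-6) + 7 = (2*(-4)/(-3))*(-6) + 7 = (2*(-4)*(-1/3))*(-6) + 7 = (8/3)*(-6) + 7 = -16 + 7 = -9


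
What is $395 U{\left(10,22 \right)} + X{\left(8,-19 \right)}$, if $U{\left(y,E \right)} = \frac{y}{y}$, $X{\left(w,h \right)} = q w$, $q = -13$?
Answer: $291$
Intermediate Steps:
$X{\left(w,h \right)} = - 13 w$
$U{\left(y,E \right)} = 1$
$395 U{\left(10,22 \right)} + X{\left(8,-19 \right)} = 395 \cdot 1 - 104 = 395 - 104 = 291$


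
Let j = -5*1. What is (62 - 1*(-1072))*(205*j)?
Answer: -1162350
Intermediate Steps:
j = -5
(62 - 1*(-1072))*(205*j) = (62 - 1*(-1072))*(205*(-5)) = (62 + 1072)*(-1025) = 1134*(-1025) = -1162350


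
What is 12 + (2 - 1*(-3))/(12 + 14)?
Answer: 317/26 ≈ 12.192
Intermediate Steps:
12 + (2 - 1*(-3))/(12 + 14) = 12 + (2 + 3)/26 = 12 + 5*(1/26) = 12 + 5/26 = 317/26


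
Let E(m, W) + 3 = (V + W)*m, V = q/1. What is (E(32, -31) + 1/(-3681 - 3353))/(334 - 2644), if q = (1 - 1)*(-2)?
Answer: 999833/2321220 ≈ 0.43074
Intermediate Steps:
q = 0 (q = 0*(-2) = 0)
V = 0 (V = 0/1 = 0*1 = 0)
E(m, W) = -3 + W*m (E(m, W) = -3 + (0 + W)*m = -3 + W*m)
(E(32, -31) + 1/(-3681 - 3353))/(334 - 2644) = ((-3 - 31*32) + 1/(-3681 - 3353))/(334 - 2644) = ((-3 - 992) + 1/(-7034))/(-2310) = (-995 - 1/7034)*(-1/2310) = -6998831/7034*(-1/2310) = 999833/2321220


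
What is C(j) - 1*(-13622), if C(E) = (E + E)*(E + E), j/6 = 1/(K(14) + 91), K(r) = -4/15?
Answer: 25232349062/1852321 ≈ 13622.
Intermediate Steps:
K(r) = -4/15 (K(r) = -4*1/15 = -4/15)
j = 90/1361 (j = 6/(-4/15 + 91) = 6/(1361/15) = 6*(15/1361) = 90/1361 ≈ 0.066128)
C(E) = 4*E**2 (C(E) = (2*E)*(2*E) = 4*E**2)
C(j) - 1*(-13622) = 4*(90/1361)**2 - 1*(-13622) = 4*(8100/1852321) + 13622 = 32400/1852321 + 13622 = 25232349062/1852321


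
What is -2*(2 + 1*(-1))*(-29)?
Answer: 58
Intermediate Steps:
-2*(2 + 1*(-1))*(-29) = -2*(2 - 1)*(-29) = -2*1*(-29) = -2*(-29) = 58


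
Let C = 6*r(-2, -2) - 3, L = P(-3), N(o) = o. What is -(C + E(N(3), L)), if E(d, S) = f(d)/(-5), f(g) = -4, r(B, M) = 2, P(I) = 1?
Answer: -49/5 ≈ -9.8000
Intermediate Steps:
L = 1
C = 9 (C = 6*2 - 3 = 12 - 3 = 9)
E(d, S) = 4/5 (E(d, S) = -4/(-5) = -4*(-1/5) = 4/5)
-(C + E(N(3), L)) = -(9 + 4/5) = -1*49/5 = -49/5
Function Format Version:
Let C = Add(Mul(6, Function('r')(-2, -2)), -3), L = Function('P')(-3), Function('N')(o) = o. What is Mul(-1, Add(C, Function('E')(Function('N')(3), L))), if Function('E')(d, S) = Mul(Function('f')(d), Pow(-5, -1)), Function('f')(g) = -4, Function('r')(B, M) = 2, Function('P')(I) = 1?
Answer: Rational(-49, 5) ≈ -9.8000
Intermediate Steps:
L = 1
C = 9 (C = Add(Mul(6, 2), -3) = Add(12, -3) = 9)
Function('E')(d, S) = Rational(4, 5) (Function('E')(d, S) = Mul(-4, Pow(-5, -1)) = Mul(-4, Rational(-1, 5)) = Rational(4, 5))
Mul(-1, Add(C, Function('E')(Function('N')(3), L))) = Mul(-1, Add(9, Rational(4, 5))) = Mul(-1, Rational(49, 5)) = Rational(-49, 5)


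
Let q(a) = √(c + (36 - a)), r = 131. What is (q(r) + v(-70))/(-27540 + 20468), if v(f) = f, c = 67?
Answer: 35/3536 - I*√7/3536 ≈ 0.0098982 - 0.00074823*I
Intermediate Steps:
q(a) = √(103 - a) (q(a) = √(67 + (36 - a)) = √(103 - a))
(q(r) + v(-70))/(-27540 + 20468) = (√(103 - 1*131) - 70)/(-27540 + 20468) = (√(103 - 131) - 70)/(-7072) = (√(-28) - 70)*(-1/7072) = (2*I*√7 - 70)*(-1/7072) = (-70 + 2*I*√7)*(-1/7072) = 35/3536 - I*√7/3536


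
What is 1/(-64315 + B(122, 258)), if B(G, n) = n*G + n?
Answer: -1/32581 ≈ -3.0693e-5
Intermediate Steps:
B(G, n) = n + G*n (B(G, n) = G*n + n = n + G*n)
1/(-64315 + B(122, 258)) = 1/(-64315 + 258*(1 + 122)) = 1/(-64315 + 258*123) = 1/(-64315 + 31734) = 1/(-32581) = -1/32581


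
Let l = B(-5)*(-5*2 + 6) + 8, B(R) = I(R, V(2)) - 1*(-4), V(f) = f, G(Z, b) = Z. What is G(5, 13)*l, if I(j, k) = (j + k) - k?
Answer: 60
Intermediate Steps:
I(j, k) = j
B(R) = 4 + R (B(R) = R - 1*(-4) = R + 4 = 4 + R)
l = 12 (l = (4 - 5)*(-5*2 + 6) + 8 = -(-10 + 6) + 8 = -1*(-4) + 8 = 4 + 8 = 12)
G(5, 13)*l = 5*12 = 60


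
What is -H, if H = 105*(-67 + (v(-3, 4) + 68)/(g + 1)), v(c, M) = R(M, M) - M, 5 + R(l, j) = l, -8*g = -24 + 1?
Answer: 165165/31 ≈ 5327.9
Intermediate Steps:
g = 23/8 (g = -(-24 + 1)/8 = -⅛*(-23) = 23/8 ≈ 2.8750)
R(l, j) = -5 + l
v(c, M) = -5 (v(c, M) = (-5 + M) - M = -5)
H = -165165/31 (H = 105*(-67 + (-5 + 68)/(23/8 + 1)) = 105*(-67 + 63/(31/8)) = 105*(-67 + 63*(8/31)) = 105*(-67 + 504/31) = 105*(-1573/31) = -165165/31 ≈ -5327.9)
-H = -1*(-165165/31) = 165165/31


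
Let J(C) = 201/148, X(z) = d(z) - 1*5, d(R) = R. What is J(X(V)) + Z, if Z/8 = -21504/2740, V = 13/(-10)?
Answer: -6227499/101380 ≈ -61.427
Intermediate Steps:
V = -13/10 (V = 13*(-1/10) = -13/10 ≈ -1.3000)
X(z) = -5 + z (X(z) = z - 1*5 = z - 5 = -5 + z)
Z = -43008/685 (Z = 8*(-21504/2740) = 8*(-21504*1/2740) = 8*(-5376/685) = -43008/685 ≈ -62.785)
J(C) = 201/148 (J(C) = 201*(1/148) = 201/148)
J(X(V)) + Z = 201/148 - 43008/685 = -6227499/101380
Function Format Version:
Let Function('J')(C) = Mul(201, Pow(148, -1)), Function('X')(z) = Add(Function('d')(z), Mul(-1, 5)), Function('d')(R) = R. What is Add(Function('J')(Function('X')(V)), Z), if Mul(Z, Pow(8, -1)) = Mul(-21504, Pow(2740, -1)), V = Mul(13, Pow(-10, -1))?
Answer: Rational(-6227499, 101380) ≈ -61.427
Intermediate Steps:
V = Rational(-13, 10) (V = Mul(13, Rational(-1, 10)) = Rational(-13, 10) ≈ -1.3000)
Function('X')(z) = Add(-5, z) (Function('X')(z) = Add(z, Mul(-1, 5)) = Add(z, -5) = Add(-5, z))
Z = Rational(-43008, 685) (Z = Mul(8, Mul(-21504, Pow(2740, -1))) = Mul(8, Mul(-21504, Rational(1, 2740))) = Mul(8, Rational(-5376, 685)) = Rational(-43008, 685) ≈ -62.785)
Function('J')(C) = Rational(201, 148) (Function('J')(C) = Mul(201, Rational(1, 148)) = Rational(201, 148))
Add(Function('J')(Function('X')(V)), Z) = Add(Rational(201, 148), Rational(-43008, 685)) = Rational(-6227499, 101380)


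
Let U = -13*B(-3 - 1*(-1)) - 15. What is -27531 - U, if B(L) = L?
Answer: -27542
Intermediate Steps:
U = 11 (U = -13*(-3 - 1*(-1)) - 15 = -13*(-3 + 1) - 15 = -13*(-2) - 15 = 26 - 15 = 11)
-27531 - U = -27531 - 1*11 = -27531 - 11 = -27542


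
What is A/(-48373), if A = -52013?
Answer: 4001/3721 ≈ 1.0752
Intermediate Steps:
A/(-48373) = -52013/(-48373) = -52013*(-1/48373) = 4001/3721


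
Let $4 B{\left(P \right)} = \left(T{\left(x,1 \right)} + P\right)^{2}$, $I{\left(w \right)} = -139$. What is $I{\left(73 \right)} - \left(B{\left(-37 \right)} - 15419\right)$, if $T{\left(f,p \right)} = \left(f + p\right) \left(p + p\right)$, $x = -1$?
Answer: $\frac{59751}{4} \approx 14938.0$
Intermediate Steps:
$T{\left(f,p \right)} = 2 p \left(f + p\right)$ ($T{\left(f,p \right)} = \left(f + p\right) 2 p = 2 p \left(f + p\right)$)
$B{\left(P \right)} = \frac{P^{2}}{4}$ ($B{\left(P \right)} = \frac{\left(2 \cdot 1 \left(-1 + 1\right) + P\right)^{2}}{4} = \frac{\left(2 \cdot 1 \cdot 0 + P\right)^{2}}{4} = \frac{\left(0 + P\right)^{2}}{4} = \frac{P^{2}}{4}$)
$I{\left(73 \right)} - \left(B{\left(-37 \right)} - 15419\right) = -139 - \left(\frac{\left(-37\right)^{2}}{4} - 15419\right) = -139 - \left(\frac{1}{4} \cdot 1369 - 15419\right) = -139 - \left(\frac{1369}{4} - 15419\right) = -139 - - \frac{60307}{4} = -139 + \frac{60307}{4} = \frac{59751}{4}$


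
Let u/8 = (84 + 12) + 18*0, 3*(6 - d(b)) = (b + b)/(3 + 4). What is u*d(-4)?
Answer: 34304/7 ≈ 4900.6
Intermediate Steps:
d(b) = 6 - 2*b/21 (d(b) = 6 - (b + b)/(3*(3 + 4)) = 6 - 2*b/(3*7) = 6 - 2*b/21)
u = 768 (u = 8*((84 + 12) + 18*0) = 8*(96 + 0) = 8*96 = 768)
u*d(-4) = 768*(6 - 2/21*(-4)) = 768*(6 + 8/21) = 768*(134/21) = 34304/7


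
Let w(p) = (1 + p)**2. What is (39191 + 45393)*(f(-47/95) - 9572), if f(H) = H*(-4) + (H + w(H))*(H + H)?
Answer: -694002725844944/857375 ≈ -8.0945e+8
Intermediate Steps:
f(H) = -4*H + 2*H*(H + (1 + H)**2) (f(H) = H*(-4) + (H + (1 + H)**2)*(H + H) = -4*H + (H + (1 + H)**2)*(2*H) = -4*H + 2*H*(H + (1 + H)**2))
(39191 + 45393)*(f(-47/95) - 9572) = (39191 + 45393)*(2*(-47/95)*(-2 - 47/95 + (1 - 47/95)**2) - 9572) = 84584*(2*(-47*1/95)*(-2 - 47*1/95 + (1 - 47*1/95)**2) - 9572) = 84584*(2*(-47/95)*(-2 - 47/95 + (1 - 47/95)**2) - 9572) = 84584*(2*(-47/95)*(-2 - 47/95 + (48/95)**2) - 9572) = 84584*(2*(-47/95)*(-2 - 47/95 + 2304/9025) - 9572) = 84584*(2*(-47/95)*(-20211/9025) - 9572) = 84584*(1899834/857375 - 9572) = 84584*(-8204893666/857375) = -694002725844944/857375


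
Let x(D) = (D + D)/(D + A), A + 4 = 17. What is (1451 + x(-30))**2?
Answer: 611424529/289 ≈ 2.1157e+6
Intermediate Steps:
A = 13 (A = -4 + 17 = 13)
x(D) = 2*D/(13 + D) (x(D) = (D + D)/(D + 13) = (2*D)/(13 + D) = 2*D/(13 + D))
(1451 + x(-30))**2 = (1451 + 2*(-30)/(13 - 30))**2 = (1451 + 2*(-30)/(-17))**2 = (1451 + 2*(-30)*(-1/17))**2 = (1451 + 60/17)**2 = (24727/17)**2 = 611424529/289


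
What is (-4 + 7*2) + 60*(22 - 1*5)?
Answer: 1030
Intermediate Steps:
(-4 + 7*2) + 60*(22 - 1*5) = (-4 + 14) + 60*(22 - 5) = 10 + 60*17 = 10 + 1020 = 1030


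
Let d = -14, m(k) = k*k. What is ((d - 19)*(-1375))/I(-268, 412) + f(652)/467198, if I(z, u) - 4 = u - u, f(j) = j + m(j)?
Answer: 10600406137/934396 ≈ 11345.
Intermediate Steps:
m(k) = k²
f(j) = j + j²
I(z, u) = 4 (I(z, u) = 4 + (u - u) = 4 + 0 = 4)
((d - 19)*(-1375))/I(-268, 412) + f(652)/467198 = ((-14 - 19)*(-1375))/4 + (652*(1 + 652))/467198 = -33*(-1375)*(¼) + (652*653)*(1/467198) = 45375*(¼) + 425756*(1/467198) = 45375/4 + 212878/233599 = 10600406137/934396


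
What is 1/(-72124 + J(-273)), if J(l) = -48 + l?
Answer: -1/72445 ≈ -1.3804e-5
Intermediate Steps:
1/(-72124 + J(-273)) = 1/(-72124 + (-48 - 273)) = 1/(-72124 - 321) = 1/(-72445) = -1/72445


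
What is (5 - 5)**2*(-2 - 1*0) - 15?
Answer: -15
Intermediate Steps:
(5 - 5)**2*(-2 - 1*0) - 15 = 0**2*(-2 + 0) - 15 = 0*(-2) - 15 = 0 - 15 = -15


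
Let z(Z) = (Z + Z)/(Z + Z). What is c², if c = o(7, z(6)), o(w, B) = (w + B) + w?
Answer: 225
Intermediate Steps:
z(Z) = 1 (z(Z) = (2*Z)/((2*Z)) = (2*Z)*(1/(2*Z)) = 1)
o(w, B) = B + 2*w (o(w, B) = (B + w) + w = B + 2*w)
c = 15 (c = 1 + 2*7 = 1 + 14 = 15)
c² = 15² = 225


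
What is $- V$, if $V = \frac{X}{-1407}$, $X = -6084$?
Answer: $- \frac{2028}{469} \approx -4.3241$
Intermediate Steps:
$V = \frac{2028}{469}$ ($V = - \frac{6084}{-1407} = \left(-6084\right) \left(- \frac{1}{1407}\right) = \frac{2028}{469} \approx 4.3241$)
$- V = \left(-1\right) \frac{2028}{469} = - \frac{2028}{469}$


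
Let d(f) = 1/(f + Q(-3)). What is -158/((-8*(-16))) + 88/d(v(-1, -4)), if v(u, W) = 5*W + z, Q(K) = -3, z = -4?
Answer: -152143/64 ≈ -2377.2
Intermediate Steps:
v(u, W) = -4 + 5*W (v(u, W) = 5*W - 4 = -4 + 5*W)
d(f) = 1/(-3 + f) (d(f) = 1/(f - 3) = 1/(-3 + f))
-158/((-8*(-16))) + 88/d(v(-1, -4)) = -158/((-8*(-16))) + 88/(1/(-3 + (-4 + 5*(-4)))) = -158/128 + 88/(1/(-3 + (-4 - 20))) = -158*1/128 + 88/(1/(-3 - 24)) = -79/64 + 88/(1/(-27)) = -79/64 + 88/(-1/27) = -79/64 + 88*(-27) = -79/64 - 2376 = -152143/64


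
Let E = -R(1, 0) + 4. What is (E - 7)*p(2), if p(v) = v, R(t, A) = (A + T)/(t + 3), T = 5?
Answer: -17/2 ≈ -8.5000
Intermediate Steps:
R(t, A) = (5 + A)/(3 + t) (R(t, A) = (A + 5)/(t + 3) = (5 + A)/(3 + t))
E = 11/4 (E = -(5 + 0)/(3 + 1) + 4 = -5/4 + 4 = 11/4 ≈ 2.7500)
(E - 7)*p(2) = (11/4 - 7)*2 = -17/4*2 = -17/2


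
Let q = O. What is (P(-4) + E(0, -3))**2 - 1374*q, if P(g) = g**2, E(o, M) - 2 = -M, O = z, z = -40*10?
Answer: 550041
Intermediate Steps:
z = -400
O = -400
E(o, M) = 2 - M
q = -400
(P(-4) + E(0, -3))**2 - 1374*q = ((-4)**2 + (2 - 1*(-3)))**2 - 1374*(-400) = (16 + (2 + 3))**2 + 549600 = (16 + 5)**2 + 549600 = 21**2 + 549600 = 441 + 549600 = 550041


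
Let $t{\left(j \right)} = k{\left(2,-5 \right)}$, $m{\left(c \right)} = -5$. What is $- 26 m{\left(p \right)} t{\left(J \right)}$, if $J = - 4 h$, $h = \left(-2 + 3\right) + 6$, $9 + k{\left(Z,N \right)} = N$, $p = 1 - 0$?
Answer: $-1820$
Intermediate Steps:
$p = 1$ ($p = 1 + 0 = 1$)
$k{\left(Z,N \right)} = -9 + N$
$h = 7$ ($h = 1 + 6 = 7$)
$J = -28$ ($J = \left(-4\right) 7 = -28$)
$t{\left(j \right)} = -14$ ($t{\left(j \right)} = -9 - 5 = -14$)
$- 26 m{\left(p \right)} t{\left(J \right)} = \left(-26\right) \left(-5\right) \left(-14\right) = 130 \left(-14\right) = -1820$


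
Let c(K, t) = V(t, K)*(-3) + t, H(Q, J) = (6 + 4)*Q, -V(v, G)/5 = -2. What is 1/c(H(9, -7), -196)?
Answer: -1/226 ≈ -0.0044248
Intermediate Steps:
V(v, G) = 10 (V(v, G) = -5*(-2) = 10)
H(Q, J) = 10*Q
c(K, t) = -30 + t (c(K, t) = 10*(-3) + t = -30 + t)
1/c(H(9, -7), -196) = 1/(-30 - 196) = 1/(-226) = -1/226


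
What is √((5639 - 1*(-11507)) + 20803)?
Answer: √37949 ≈ 194.80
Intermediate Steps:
√((5639 - 1*(-11507)) + 20803) = √((5639 + 11507) + 20803) = √(17146 + 20803) = √37949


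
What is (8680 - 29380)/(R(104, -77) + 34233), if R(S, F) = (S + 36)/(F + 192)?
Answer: -476100/787387 ≈ -0.60466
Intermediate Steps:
R(S, F) = (36 + S)/(192 + F)
(8680 - 29380)/(R(104, -77) + 34233) = (8680 - 29380)/((36 + 104)/(192 - 77) + 34233) = -20700/(140/115 + 34233) = -20700/((1/115)*140 + 34233) = -20700/(28/23 + 34233) = -20700/787387/23 = -20700*23/787387 = -476100/787387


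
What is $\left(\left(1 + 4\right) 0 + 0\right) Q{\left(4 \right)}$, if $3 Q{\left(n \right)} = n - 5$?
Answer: $0$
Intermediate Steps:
$Q{\left(n \right)} = - \frac{5}{3} + \frac{n}{3}$ ($Q{\left(n \right)} = \frac{n - 5}{3} = \frac{-5 + n}{3} = - \frac{5}{3} + \frac{n}{3}$)
$\left(\left(1 + 4\right) 0 + 0\right) Q{\left(4 \right)} = \left(\left(1 + 4\right) 0 + 0\right) \left(- \frac{5}{3} + \frac{1}{3} \cdot 4\right) = \left(5 \cdot 0 + 0\right) \left(- \frac{5}{3} + \frac{4}{3}\right) = \left(0 + 0\right) \left(- \frac{1}{3}\right) = 0 \left(- \frac{1}{3}\right) = 0$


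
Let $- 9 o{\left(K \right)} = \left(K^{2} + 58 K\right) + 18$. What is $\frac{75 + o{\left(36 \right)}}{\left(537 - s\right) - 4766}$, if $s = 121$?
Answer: $\frac{101}{1450} \approx 0.069655$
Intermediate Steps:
$o{\left(K \right)} = -2 - \frac{58 K}{9} - \frac{K^{2}}{9}$ ($o{\left(K \right)} = - \frac{\left(K^{2} + 58 K\right) + 18}{9} = - \frac{18 + K^{2} + 58 K}{9} = -2 - \frac{58 K}{9} - \frac{K^{2}}{9}$)
$\frac{75 + o{\left(36 \right)}}{\left(537 - s\right) - 4766} = \frac{75 - \left(234 + 144\right)}{\left(537 - 121\right) - 4766} = \frac{75 - 378}{\left(537 - 121\right) - 4766} = \frac{75 - 378}{416 - 4766} = \frac{75 - 378}{-4350} = \left(-303\right) \left(- \frac{1}{4350}\right) = \frac{101}{1450}$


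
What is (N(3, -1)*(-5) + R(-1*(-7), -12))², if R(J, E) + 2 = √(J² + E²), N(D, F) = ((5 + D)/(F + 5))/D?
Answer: 1993/9 - 32*√193/3 ≈ 73.258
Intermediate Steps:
N(D, F) = (5 + D)/(D*(5 + F)) (N(D, F) = ((5 + D)/(5 + F))/D = (5 + D)/(D*(5 + F)))
R(J, E) = -2 + √(E² + J²) (R(J, E) = -2 + √(J² + E²) = -2 + √(E² + J²))
(N(3, -1)*(-5) + R(-1*(-7), -12))² = (((5 + 3)/(3*(5 - 1)))*(-5) + (-2 + √((-12)² + (-1*(-7))²)))² = (((⅓)*8/4)*(-5) + (-2 + √(144 + 7²)))² = (((⅓)*(¼)*8)*(-5) + (-2 + √(144 + 49)))² = ((⅔)*(-5) + (-2 + √193))² = (-10/3 + (-2 + √193))² = (-16/3 + √193)²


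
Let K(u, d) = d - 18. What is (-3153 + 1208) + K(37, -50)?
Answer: -2013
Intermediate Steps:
K(u, d) = -18 + d
(-3153 + 1208) + K(37, -50) = (-3153 + 1208) + (-18 - 50) = -1945 - 68 = -2013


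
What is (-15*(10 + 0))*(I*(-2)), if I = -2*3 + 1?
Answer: -1500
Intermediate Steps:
I = -5 (I = -6 + 1 = -5)
(-15*(10 + 0))*(I*(-2)) = (-15*(10 + 0))*(-5*(-2)) = -15*10*10 = -150*10 = -1500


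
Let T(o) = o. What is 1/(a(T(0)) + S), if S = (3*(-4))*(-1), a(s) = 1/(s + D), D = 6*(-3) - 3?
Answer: 21/251 ≈ 0.083665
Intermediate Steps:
D = -21 (D = -18 - 3 = -21)
a(s) = 1/(-21 + s) (a(s) = 1/(s - 21) = 1/(-21 + s))
S = 12 (S = -12*(-1) = 12)
1/(a(T(0)) + S) = 1/(1/(-21 + 0) + 12) = 1/(1/(-21) + 12) = 1/(-1/21 + 12) = 1/(251/21) = 21/251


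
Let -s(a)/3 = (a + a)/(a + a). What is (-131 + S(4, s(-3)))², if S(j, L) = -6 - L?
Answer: 17956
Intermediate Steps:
s(a) = -3 (s(a) = -3*(a + a)/(a + a) = -3*2*a/(2*a) = -3*2*a*1/(2*a) = -3*1 = -3)
(-131 + S(4, s(-3)))² = (-131 + (-6 - 1*(-3)))² = (-131 + (-6 + 3))² = (-131 - 3)² = (-134)² = 17956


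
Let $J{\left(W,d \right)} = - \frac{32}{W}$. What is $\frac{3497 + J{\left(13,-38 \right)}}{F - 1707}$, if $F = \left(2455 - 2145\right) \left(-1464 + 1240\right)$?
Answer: $- \frac{45429}{924911} \approx -0.049117$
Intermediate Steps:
$F = -69440$ ($F = 310 \left(-224\right) = -69440$)
$\frac{3497 + J{\left(13,-38 \right)}}{F - 1707} = \frac{3497 - \frac{32}{13}}{-69440 - 1707} = \frac{3497 - \frac{32}{13}}{-71147} = \left(3497 - \frac{32}{13}\right) \left(- \frac{1}{71147}\right) = \frac{45429}{13} \left(- \frac{1}{71147}\right) = - \frac{45429}{924911}$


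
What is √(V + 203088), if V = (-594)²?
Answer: 2*√138981 ≈ 745.60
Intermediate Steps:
V = 352836
√(V + 203088) = √(352836 + 203088) = √555924 = 2*√138981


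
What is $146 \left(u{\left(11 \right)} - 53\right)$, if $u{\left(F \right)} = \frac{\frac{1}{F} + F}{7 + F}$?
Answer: $- \frac{757156}{99} \approx -7648.0$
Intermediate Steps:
$u{\left(F \right)} = \frac{F + \frac{1}{F}}{7 + F}$
$146 \left(u{\left(11 \right)} - 53\right) = 146 \left(\frac{1 + 11^{2}}{11 \left(7 + 11\right)} - 53\right) = 146 \left(\frac{1 + 121}{11 \cdot 18} - 53\right) = 146 \left(\frac{1}{11} \cdot \frac{1}{18} \cdot 122 - 53\right) = 146 \left(\frac{61}{99} - 53\right) = 146 \left(- \frac{5186}{99}\right) = - \frac{757156}{99}$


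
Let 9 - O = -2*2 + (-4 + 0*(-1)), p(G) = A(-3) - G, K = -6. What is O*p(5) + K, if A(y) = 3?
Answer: -40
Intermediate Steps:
p(G) = 3 - G
O = 17 (O = 9 - (-2*2 + (-4 + 0*(-1))) = 9 - (-4 + (-4 + 0)) = 9 - (-4 - 4) = 9 - 1*(-8) = 9 + 8 = 17)
O*p(5) + K = 17*(3 - 1*5) - 6 = 17*(3 - 5) - 6 = 17*(-2) - 6 = -34 - 6 = -40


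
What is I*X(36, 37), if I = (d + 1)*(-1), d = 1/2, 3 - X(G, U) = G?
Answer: 99/2 ≈ 49.500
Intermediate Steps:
X(G, U) = 3 - G
d = ½ ≈ 0.50000
I = -3/2 (I = (½ + 1)*(-1) = (3/2)*(-1) = -3/2 ≈ -1.5000)
I*X(36, 37) = -3*(3 - 1*36)/2 = -3*(3 - 36)/2 = -3/2*(-33) = 99/2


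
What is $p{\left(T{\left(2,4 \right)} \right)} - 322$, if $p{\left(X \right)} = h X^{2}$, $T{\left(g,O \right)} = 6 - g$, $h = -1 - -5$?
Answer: $-258$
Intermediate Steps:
$h = 4$ ($h = -1 + 5 = 4$)
$p{\left(X \right)} = 4 X^{2}$
$p{\left(T{\left(2,4 \right)} \right)} - 322 = 4 \left(6 - 2\right)^{2} - 322 = 4 \cdot 4^{2} - 322 = 4 \cdot 16 - 322 = 64 - 322 = -258$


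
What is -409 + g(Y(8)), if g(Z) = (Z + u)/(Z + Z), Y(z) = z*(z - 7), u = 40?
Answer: -406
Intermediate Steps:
Y(z) = z*(-7 + z)
g(Z) = (40 + Z)/(2*Z) (g(Z) = (Z + 40)/(Z + Z) = (40 + Z)/((2*Z)) = (40 + Z)*(1/(2*Z)) = (40 + Z)/(2*Z))
-409 + g(Y(8)) = -409 + (40 + 8*(-7 + 8))/(2*((8*(-7 + 8)))) = -409 + (40 + 8*1)/(2*((8*1))) = -409 + (½)*(40 + 8)/8 = -409 + (½)*(⅛)*48 = -409 + 3 = -406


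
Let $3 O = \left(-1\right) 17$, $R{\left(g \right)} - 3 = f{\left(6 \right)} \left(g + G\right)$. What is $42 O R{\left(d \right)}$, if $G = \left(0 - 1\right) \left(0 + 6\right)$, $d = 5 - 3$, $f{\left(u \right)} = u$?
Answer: $4998$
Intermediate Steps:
$d = 2$
$G = -6$ ($G = \left(-1\right) 6 = -6$)
$R{\left(g \right)} = -33 + 6 g$ ($R{\left(g \right)} = 3 + 6 \left(g - 6\right) = 3 + 6 \left(-6 + g\right) = 3 + \left(-36 + 6 g\right) = -33 + 6 g$)
$O = - \frac{17}{3}$ ($O = \frac{\left(-1\right) 17}{3} = \frac{1}{3} \left(-17\right) = - \frac{17}{3} \approx -5.6667$)
$42 O R{\left(d \right)} = 42 \left(- \frac{17}{3}\right) \left(-33 + 6 \cdot 2\right) = - 238 \left(-33 + 12\right) = \left(-238\right) \left(-21\right) = 4998$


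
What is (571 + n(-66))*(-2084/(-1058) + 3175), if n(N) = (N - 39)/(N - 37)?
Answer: 99018592406/54487 ≈ 1.8173e+6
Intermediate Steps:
n(N) = (-39 + N)/(-37 + N)
(571 + n(-66))*(-2084/(-1058) + 3175) = (571 + (-39 - 66)/(-37 - 66))*(-2084/(-1058) + 3175) = (571 - 105/(-103))*(-2084*(-1/1058) + 3175) = (571 - 1/103*(-105))*(1042/529 + 3175) = (571 + 105/103)*(1680617/529) = (58918/103)*(1680617/529) = 99018592406/54487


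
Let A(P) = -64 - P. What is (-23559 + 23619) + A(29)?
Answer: -33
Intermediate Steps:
(-23559 + 23619) + A(29) = (-23559 + 23619) + (-64 - 1*29) = 60 + (-64 - 29) = 60 - 93 = -33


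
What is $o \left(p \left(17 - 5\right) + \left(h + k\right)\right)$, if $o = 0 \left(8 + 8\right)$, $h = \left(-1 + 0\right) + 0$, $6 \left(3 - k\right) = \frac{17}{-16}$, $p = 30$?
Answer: $0$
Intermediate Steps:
$k = \frac{305}{96}$ ($k = 3 - \frac{17 \frac{1}{-16}}{6} = 3 - \frac{17 \left(- \frac{1}{16}\right)}{6} = 3 - - \frac{17}{96} = 3 + \frac{17}{96} = \frac{305}{96} \approx 3.1771$)
$h = -1$ ($h = -1 + 0 = -1$)
$o = 0$ ($o = 0 \cdot 16 = 0$)
$o \left(p \left(17 - 5\right) + \left(h + k\right)\right) = 0 \left(30 \left(17 - 5\right) + \left(-1 + \frac{305}{96}\right)\right) = 0 \left(30 \cdot 12 + \frac{209}{96}\right) = 0 \left(360 + \frac{209}{96}\right) = 0 \cdot \frac{34769}{96} = 0$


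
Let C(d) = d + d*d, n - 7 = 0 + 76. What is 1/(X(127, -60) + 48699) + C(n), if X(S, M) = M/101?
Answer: 34292054009/4918539 ≈ 6972.0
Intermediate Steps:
X(S, M) = M/101 (X(S, M) = M*(1/101) = M/101)
n = 83 (n = 7 + (0 + 76) = 7 + 76 = 83)
C(d) = d + d²
1/(X(127, -60) + 48699) + C(n) = 1/((1/101)*(-60) + 48699) + 83*(1 + 83) = 1/(-60/101 + 48699) + 83*84 = 1/(4918539/101) + 6972 = 101/4918539 + 6972 = 34292054009/4918539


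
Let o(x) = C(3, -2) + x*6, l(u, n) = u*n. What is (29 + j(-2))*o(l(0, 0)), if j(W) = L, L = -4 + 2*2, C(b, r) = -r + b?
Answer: 145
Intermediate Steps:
l(u, n) = n*u
C(b, r) = b - r
o(x) = 5 + 6*x (o(x) = (3 - 1*(-2)) + x*6 = (3 + 2) + 6*x = 5 + 6*x)
L = 0 (L = -4 + 4 = 0)
j(W) = 0
(29 + j(-2))*o(l(0, 0)) = (29 + 0)*(5 + 6*(0*0)) = 29*(5 + 6*0) = 29*(5 + 0) = 29*5 = 145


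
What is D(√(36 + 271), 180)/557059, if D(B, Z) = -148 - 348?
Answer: -496/557059 ≈ -0.00089039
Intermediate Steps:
D(B, Z) = -496
D(√(36 + 271), 180)/557059 = -496/557059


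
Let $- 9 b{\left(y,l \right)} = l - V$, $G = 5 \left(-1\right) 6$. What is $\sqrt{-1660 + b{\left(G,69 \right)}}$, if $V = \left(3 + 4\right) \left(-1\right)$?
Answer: $\frac{2 i \sqrt{3754}}{3} \approx 40.847 i$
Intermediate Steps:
$V = -7$ ($V = 7 \left(-1\right) = -7$)
$G = -30$ ($G = \left(-5\right) 6 = -30$)
$b{\left(y,l \right)} = - \frac{7}{9} - \frac{l}{9}$ ($b{\left(y,l \right)} = - \frac{l - -7}{9} = - \frac{l + 7}{9} = - \frac{7 + l}{9} = - \frac{7}{9} - \frac{l}{9}$)
$\sqrt{-1660 + b{\left(G,69 \right)}} = \sqrt{-1660 - \frac{76}{9}} = \sqrt{- \frac{15016}{9}} = \frac{2 i \sqrt{3754}}{3}$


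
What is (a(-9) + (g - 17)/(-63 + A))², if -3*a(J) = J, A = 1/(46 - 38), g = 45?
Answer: 1651225/253009 ≈ 6.5264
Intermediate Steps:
A = ⅛ (A = 1/8 = ⅛ ≈ 0.12500)
a(J) = -J/3
(a(-9) + (g - 17)/(-63 + A))² = (-⅓*(-9) + (45 - 17)/(-63 + ⅛))² = (3 + 28/(-503/8))² = (3 + 28*(-8/503))² = (3 - 224/503)² = (1285/503)² = 1651225/253009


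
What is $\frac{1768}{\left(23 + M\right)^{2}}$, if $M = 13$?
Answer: $\frac{221}{162} \approx 1.3642$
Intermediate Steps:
$\frac{1768}{\left(23 + M\right)^{2}} = \frac{1768}{\left(23 + 13\right)^{2}} = \frac{1768}{36^{2}} = \frac{1768}{1296} = 1768 \cdot \frac{1}{1296} = \frac{221}{162}$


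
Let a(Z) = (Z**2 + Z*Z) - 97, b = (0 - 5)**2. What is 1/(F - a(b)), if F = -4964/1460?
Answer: -5/5782 ≈ -0.00086475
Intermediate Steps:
b = 25 (b = (-5)**2 = 25)
a(Z) = -97 + 2*Z**2 (a(Z) = (Z**2 + Z**2) - 97 = 2*Z**2 - 97 = -97 + 2*Z**2)
F = -17/5 (F = -4964*1/1460 = -17/5 ≈ -3.4000)
1/(F - a(b)) = 1/(-17/5 - (-97 + 2*25**2)) = 1/(-17/5 - (-97 + 2*625)) = 1/(-17/5 - (-97 + 1250)) = 1/(-17/5 - 1*1153) = 1/(-17/5 - 1153) = 1/(-5782/5) = -5/5782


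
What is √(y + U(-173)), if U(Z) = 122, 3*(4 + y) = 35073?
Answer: 7*√241 ≈ 108.67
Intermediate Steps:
y = 11687 (y = -4 + (⅓)*35073 = -4 + 11691 = 11687)
√(y + U(-173)) = √(11687 + 122) = √11809 = 7*√241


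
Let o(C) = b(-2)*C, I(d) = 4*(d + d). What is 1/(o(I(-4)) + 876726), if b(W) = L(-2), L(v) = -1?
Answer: 1/876758 ≈ 1.1406e-6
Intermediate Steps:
b(W) = -1
I(d) = 8*d (I(d) = 4*(2*d) = 8*d)
o(C) = -C
1/(o(I(-4)) + 876726) = 1/(-8*(-4) + 876726) = 1/(-1*(-32) + 876726) = 1/(32 + 876726) = 1/876758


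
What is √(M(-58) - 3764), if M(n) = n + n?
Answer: 2*I*√970 ≈ 62.29*I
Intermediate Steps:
M(n) = 2*n
√(M(-58) - 3764) = √(2*(-58) - 3764) = √(-116 - 3764) = √(-3880) = 2*I*√970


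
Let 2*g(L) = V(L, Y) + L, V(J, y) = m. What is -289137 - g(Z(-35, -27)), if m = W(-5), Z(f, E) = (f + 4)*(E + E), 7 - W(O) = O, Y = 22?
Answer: -289980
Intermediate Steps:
W(O) = 7 - O
Z(f, E) = 2*E*(4 + f) (Z(f, E) = (4 + f)*(2*E) = 2*E*(4 + f))
m = 12 (m = 7 - 1*(-5) = 7 + 5 = 12)
V(J, y) = 12
g(L) = 6 + L/2 (g(L) = (12 + L)/2 = 6 + L/2)
-289137 - g(Z(-35, -27)) = -289137 - (6 + (2*(-27)*(4 - 35))/2) = -289137 - (6 + (2*(-27)*(-31))/2) = -289137 - (6 + (1/2)*1674) = -289137 - (6 + 837) = -289137 - 1*843 = -289137 - 843 = -289980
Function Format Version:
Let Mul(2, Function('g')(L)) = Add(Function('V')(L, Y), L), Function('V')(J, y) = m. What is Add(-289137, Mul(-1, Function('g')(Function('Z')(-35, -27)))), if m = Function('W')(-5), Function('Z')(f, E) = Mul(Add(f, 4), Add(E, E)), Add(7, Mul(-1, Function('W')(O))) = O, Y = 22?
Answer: -289980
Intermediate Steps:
Function('W')(O) = Add(7, Mul(-1, O))
Function('Z')(f, E) = Mul(2, E, Add(4, f)) (Function('Z')(f, E) = Mul(Add(4, f), Mul(2, E)) = Mul(2, E, Add(4, f)))
m = 12 (m = Add(7, Mul(-1, -5)) = Add(7, 5) = 12)
Function('V')(J, y) = 12
Function('g')(L) = Add(6, Mul(Rational(1, 2), L)) (Function('g')(L) = Mul(Rational(1, 2), Add(12, L)) = Add(6, Mul(Rational(1, 2), L)))
Add(-289137, Mul(-1, Function('g')(Function('Z')(-35, -27)))) = Add(-289137, Mul(-1, Add(6, Mul(Rational(1, 2), Mul(2, -27, Add(4, -35)))))) = Add(-289137, Mul(-1, Add(6, Mul(Rational(1, 2), Mul(2, -27, -31))))) = Add(-289137, Mul(-1, Add(6, Mul(Rational(1, 2), 1674)))) = Add(-289137, Mul(-1, Add(6, 837))) = Add(-289137, Mul(-1, 843)) = Add(-289137, -843) = -289980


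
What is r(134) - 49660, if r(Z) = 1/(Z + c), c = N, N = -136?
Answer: -99321/2 ≈ -49661.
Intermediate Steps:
c = -136
r(Z) = 1/(-136 + Z) (r(Z) = 1/(Z - 136) = 1/(-136 + Z))
r(134) - 49660 = 1/(-136 + 134) - 49660 = 1/(-2) - 49660 = -1/2 - 49660 = -99321/2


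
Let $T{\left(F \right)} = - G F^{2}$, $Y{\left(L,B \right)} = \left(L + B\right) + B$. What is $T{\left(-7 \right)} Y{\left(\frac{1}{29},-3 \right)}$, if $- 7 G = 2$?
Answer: $- \frac{2422}{29} \approx -83.517$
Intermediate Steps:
$G = - \frac{2}{7}$ ($G = \left(- \frac{1}{7}\right) 2 = - \frac{2}{7} \approx -0.28571$)
$Y{\left(L,B \right)} = L + 2 B$ ($Y{\left(L,B \right)} = \left(B + L\right) + B = L + 2 B$)
$T{\left(F \right)} = \frac{2 F^{2}}{7}$ ($T{\left(F \right)} = - \frac{\left(-2\right) F^{2}}{7} = \frac{2 F^{2}}{7}$)
$T{\left(-7 \right)} Y{\left(\frac{1}{29},-3 \right)} = \frac{2 \left(-7\right)^{2}}{7} \left(\frac{1}{29} + 2 \left(-3\right)\right) = \frac{2}{7} \cdot 49 \left(\frac{1}{29} - 6\right) = 14 \left(- \frac{173}{29}\right) = - \frac{2422}{29}$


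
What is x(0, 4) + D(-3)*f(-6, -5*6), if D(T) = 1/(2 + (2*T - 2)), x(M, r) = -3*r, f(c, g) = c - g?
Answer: -16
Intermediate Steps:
D(T) = 1/(2*T) (D(T) = 1/(2 + (-2 + 2*T)) = 1/(2*T))
x(0, 4) + D(-3)*f(-6, -5*6) = -3*4 + ((½)/(-3))*(-6 - (-5)*6) = -12 + ((½)*(-⅓))*(-6 - 1*(-30)) = -12 - (-6 + 30)/6 = -12 - ⅙*24 = -12 - 4 = -16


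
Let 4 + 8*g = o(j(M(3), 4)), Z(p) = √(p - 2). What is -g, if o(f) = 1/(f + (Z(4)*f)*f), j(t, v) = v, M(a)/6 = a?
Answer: 497/992 - √2/248 ≈ 0.49531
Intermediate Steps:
M(a) = 6*a
Z(p) = √(-2 + p)
o(f) = 1/(f + √2*f²) (o(f) = 1/(f + (√(-2 + 4)*f)*f) = 1/(f + (√2*f)*f) = 1/(f + (f*√2)*f) = 1/(f + √2*f²))
g = -½ + 1/(32*(1 + 4*√2)) (g = -½ + (1/(4*(1 + 4*√2)))/8 = -½ + 1/(32*(1 + 4*√2)) ≈ -0.49531)
-g = -(-497/992 + √2/248) = 497/992 - √2/248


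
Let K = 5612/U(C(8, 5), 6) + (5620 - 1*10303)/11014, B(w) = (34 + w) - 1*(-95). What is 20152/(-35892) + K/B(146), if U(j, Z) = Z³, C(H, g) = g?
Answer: -3820095854/8153361315 ≈ -0.46853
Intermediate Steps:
B(w) = 129 + w (B(w) = (34 + w) + 95 = 129 + w)
K = 3799940/148689 (K = 5612/(6³) + (5620 - 1*10303)/11014 = 5612/216 + (5620 - 10303)*(1/11014) = 5612*(1/216) - 4683*1/11014 = 1403/54 - 4683/11014 = 3799940/148689 ≈ 25.556)
20152/(-35892) + K/B(146) = 20152/(-35892) + 3799940/(148689*(129 + 146)) = 20152*(-1/35892) + (3799940/148689)/275 = -5038/8973 + (3799940/148689)*(1/275) = -5038/8973 + 759988/8177895 = -3820095854/8153361315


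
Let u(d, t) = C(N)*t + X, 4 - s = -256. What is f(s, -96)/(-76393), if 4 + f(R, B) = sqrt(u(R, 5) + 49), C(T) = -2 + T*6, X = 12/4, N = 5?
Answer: 4/76393 - 8*sqrt(3)/76393 ≈ -0.00012902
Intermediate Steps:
s = 260 (s = 4 - 1*(-256) = 4 + 256 = 260)
X = 3 (X = 12*(1/4) = 3)
C(T) = -2 + 6*T
u(d, t) = 3 + 28*t (u(d, t) = (-2 + 6*5)*t + 3 = (-2 + 30)*t + 3 = 28*t + 3 = 3 + 28*t)
f(R, B) = -4 + 8*sqrt(3) (f(R, B) = -4 + sqrt((3 + 28*5) + 49) = -4 + sqrt((3 + 140) + 49) = -4 + sqrt(143 + 49) = -4 + sqrt(192) = -4 + 8*sqrt(3))
f(s, -96)/(-76393) = (-4 + 8*sqrt(3))/(-76393) = (-4 + 8*sqrt(3))*(-1/76393) = 4/76393 - 8*sqrt(3)/76393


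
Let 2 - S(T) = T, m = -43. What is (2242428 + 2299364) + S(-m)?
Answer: 4541751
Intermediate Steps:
S(T) = 2 - T
(2242428 + 2299364) + S(-m) = (2242428 + 2299364) + (2 - (-1)*(-43)) = 4541792 + (2 - 1*43) = 4541792 + (2 - 43) = 4541792 - 41 = 4541751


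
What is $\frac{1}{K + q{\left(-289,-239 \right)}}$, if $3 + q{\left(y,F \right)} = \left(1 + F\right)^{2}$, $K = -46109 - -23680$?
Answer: $\frac{1}{34212} \approx 2.923 \cdot 10^{-5}$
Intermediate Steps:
$K = -22429$ ($K = -46109 + 23680 = -22429$)
$q{\left(y,F \right)} = -3 + \left(1 + F\right)^{2}$
$\frac{1}{K + q{\left(-289,-239 \right)}} = \frac{1}{-22429 - \left(3 - \left(1 - 239\right)^{2}\right)} = \frac{1}{-22429 - \left(3 - \left(-238\right)^{2}\right)} = \frac{1}{-22429 + \left(-3 + 56644\right)} = \frac{1}{-22429 + 56641} = \frac{1}{34212}$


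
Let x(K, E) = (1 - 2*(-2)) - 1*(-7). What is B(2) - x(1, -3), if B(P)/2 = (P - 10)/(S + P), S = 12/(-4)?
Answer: 4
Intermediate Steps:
S = -3 (S = 12*(-¼) = -3)
x(K, E) = 12 (x(K, E) = (1 + 4) + 7 = 5 + 7 = 12)
B(P) = 2*(-10 + P)/(-3 + P) (B(P) = 2*((P - 10)/(-3 + P)) = 2*((-10 + P)/(-3 + P)) = 2*(-10 + P)/(-3 + P))
B(2) - x(1, -3) = 2*(-10 + 2)/(-3 + 2) - 1*12 = 2*(-8)/(-1) - 12 = 2*(-1)*(-8) - 12 = 16 - 12 = 4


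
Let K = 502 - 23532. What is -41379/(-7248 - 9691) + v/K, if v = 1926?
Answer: 35397456/15004045 ≈ 2.3592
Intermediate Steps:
K = -23030
-41379/(-7248 - 9691) + v/K = -41379/(-7248 - 9691) + 1926/(-23030) = -41379/(-16939) + 1926*(-1/23030) = -41379*(-1/16939) - 963/11515 = 3183/1303 - 963/11515 = 35397456/15004045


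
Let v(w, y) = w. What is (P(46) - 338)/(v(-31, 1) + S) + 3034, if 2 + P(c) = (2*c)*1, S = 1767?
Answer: 21237/7 ≈ 3033.9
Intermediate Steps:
P(c) = -2 + 2*c (P(c) = -2 + (2*c)*1 = -2 + 2*c)
(P(46) - 338)/(v(-31, 1) + S) + 3034 = ((-2 + 2*46) - 338)/(-31 + 1767) + 3034 = ((-2 + 92) - 338)/1736 + 3034 = (90 - 338)*(1/1736) + 3034 = -248*1/1736 + 3034 = -⅐ + 3034 = 21237/7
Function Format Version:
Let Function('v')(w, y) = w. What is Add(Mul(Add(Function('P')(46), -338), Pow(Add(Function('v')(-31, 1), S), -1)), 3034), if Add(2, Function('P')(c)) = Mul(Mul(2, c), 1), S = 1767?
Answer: Rational(21237, 7) ≈ 3033.9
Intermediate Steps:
Function('P')(c) = Add(-2, Mul(2, c)) (Function('P')(c) = Add(-2, Mul(Mul(2, c), 1)) = Add(-2, Mul(2, c)))
Add(Mul(Add(Function('P')(46), -338), Pow(Add(Function('v')(-31, 1), S), -1)), 3034) = Add(Mul(Add(Add(-2, Mul(2, 46)), -338), Pow(Add(-31, 1767), -1)), 3034) = Add(Mul(Add(Add(-2, 92), -338), Pow(1736, -1)), 3034) = Add(Mul(Add(90, -338), Rational(1, 1736)), 3034) = Add(Mul(-248, Rational(1, 1736)), 3034) = Add(Rational(-1, 7), 3034) = Rational(21237, 7)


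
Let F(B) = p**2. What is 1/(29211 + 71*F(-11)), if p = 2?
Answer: 1/29495 ≈ 3.3904e-5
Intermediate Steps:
F(B) = 4 (F(B) = 2**2 = 4)
1/(29211 + 71*F(-11)) = 1/(29211 + 71*4) = 1/(29211 + 284) = 1/29495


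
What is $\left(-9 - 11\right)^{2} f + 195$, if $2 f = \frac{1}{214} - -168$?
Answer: $\frac{3616165}{107} \approx 33796.0$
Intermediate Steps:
$f = \frac{35953}{428}$ ($f = \frac{\frac{1}{214} - -168}{2} = \frac{\frac{1}{214} + 168}{2} = \frac{1}{2} \cdot \frac{35953}{214} = \frac{35953}{428} \approx 84.002$)
$\left(-9 - 11\right)^{2} f + 195 = \left(-9 - 11\right)^{2} \cdot \frac{35953}{428} + 195 = \left(-20\right)^{2} \cdot \frac{35953}{428} + 195 = 400 \cdot \frac{35953}{428} + 195 = \frac{3595300}{107} + 195 = \frac{3616165}{107}$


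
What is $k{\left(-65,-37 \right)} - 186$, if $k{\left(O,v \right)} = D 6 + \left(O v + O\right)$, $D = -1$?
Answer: $2148$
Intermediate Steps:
$k{\left(O,v \right)} = -6 + O + O v$ ($k{\left(O,v \right)} = \left(-1\right) 6 + \left(O v + O\right) = -6 + \left(O + O v\right) = -6 + O + O v$)
$k{\left(-65,-37 \right)} - 186 = \left(-6 - 65 - -2405\right) - 186 = \left(-6 - 65 + 2405\right) - 186 = 2334 - 186 = 2148$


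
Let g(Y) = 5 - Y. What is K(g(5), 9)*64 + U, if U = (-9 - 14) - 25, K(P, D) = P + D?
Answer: 528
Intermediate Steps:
K(P, D) = D + P
U = -48 (U = -23 - 25 = -48)
K(g(5), 9)*64 + U = (9 + (5 - 1*5))*64 - 48 = (9 + (5 - 5))*64 - 48 = (9 + 0)*64 - 48 = 9*64 - 48 = 576 - 48 = 528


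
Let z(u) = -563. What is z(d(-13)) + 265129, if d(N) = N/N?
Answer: 264566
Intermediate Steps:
d(N) = 1
z(d(-13)) + 265129 = -563 + 265129 = 264566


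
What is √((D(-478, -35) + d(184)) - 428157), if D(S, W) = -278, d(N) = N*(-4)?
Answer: I*√429171 ≈ 655.11*I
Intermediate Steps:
d(N) = -4*N
√((D(-478, -35) + d(184)) - 428157) = √((-278 - 4*184) - 428157) = √((-278 - 736) - 428157) = √(-1014 - 428157) = √(-429171) = I*√429171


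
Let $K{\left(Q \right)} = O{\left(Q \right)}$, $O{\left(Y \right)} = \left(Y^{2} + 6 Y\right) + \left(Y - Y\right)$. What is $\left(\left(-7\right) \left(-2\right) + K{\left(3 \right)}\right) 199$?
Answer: $8159$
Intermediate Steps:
$O{\left(Y \right)} = Y^{2} + 6 Y$ ($O{\left(Y \right)} = \left(Y^{2} + 6 Y\right) + 0 = Y^{2} + 6 Y$)
$K{\left(Q \right)} = Q \left(6 + Q\right)$
$\left(\left(-7\right) \left(-2\right) + K{\left(3 \right)}\right) 199 = \left(\left(-7\right) \left(-2\right) + 3 \left(6 + 3\right)\right) 199 = \left(14 + 3 \cdot 9\right) 199 = \left(14 + 27\right) 199 = 41 \cdot 199 = 8159$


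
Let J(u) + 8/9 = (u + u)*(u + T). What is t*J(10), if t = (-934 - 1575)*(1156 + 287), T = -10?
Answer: 9654632/3 ≈ 3.2182e+6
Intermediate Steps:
t = -3620487 (t = -2509*1443 = -3620487)
J(u) = -8/9 + 2*u*(-10 + u) (J(u) = -8/9 + (u + u)*(u - 10) = -8/9 + (2*u)*(-10 + u) = -8/9 + 2*u*(-10 + u))
t*J(10) = -3620487*(-8/9 - 20*10 + 2*10²) = -3620487*(-8/9 - 200 + 2*100) = -3620487*(-8/9 - 200 + 200) = -3620487*(-8/9) = 9654632/3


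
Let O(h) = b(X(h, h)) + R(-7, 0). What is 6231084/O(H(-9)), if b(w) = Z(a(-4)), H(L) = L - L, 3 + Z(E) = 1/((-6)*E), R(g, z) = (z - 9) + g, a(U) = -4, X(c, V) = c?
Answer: -149546016/455 ≈ -3.2867e+5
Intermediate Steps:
R(g, z) = -9 + g + z (R(g, z) = (-9 + z) + g = -9 + g + z)
Z(E) = -3 - 1/(6*E) (Z(E) = -3 + 1/((-6)*E) = -3 - 1/(6*E))
H(L) = 0
b(w) = -71/24 (b(w) = -3 - ⅙/(-4) = -3 - ⅙*(-¼) = -3 + 1/24 = -71/24)
O(h) = -455/24 (O(h) = -71/24 + (-9 - 7 + 0) = -71/24 - 16 = -455/24)
6231084/O(H(-9)) = 6231084/(-455/24) = 6231084*(-24/455) = -149546016/455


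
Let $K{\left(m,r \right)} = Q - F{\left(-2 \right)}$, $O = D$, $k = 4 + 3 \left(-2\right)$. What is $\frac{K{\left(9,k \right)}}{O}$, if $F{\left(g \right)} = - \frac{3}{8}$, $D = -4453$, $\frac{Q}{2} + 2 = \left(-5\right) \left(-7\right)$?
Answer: $- \frac{531}{35624} \approx -0.014906$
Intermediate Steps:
$Q = 66$ ($Q = -4 + 2 \left(\left(-5\right) \left(-7\right)\right) = -4 + 2 \cdot 35 = -4 + 70 = 66$)
$k = -2$ ($k = 4 - 6 = -2$)
$F{\left(g \right)} = - \frac{3}{8}$ ($F{\left(g \right)} = \left(-3\right) \frac{1}{8} = - \frac{3}{8}$)
$O = -4453$
$K{\left(m,r \right)} = \frac{531}{8}$ ($K{\left(m,r \right)} = 66 - - \frac{3}{8} = 66 + \frac{3}{8} = \frac{531}{8}$)
$\frac{K{\left(9,k \right)}}{O} = \frac{531}{8 \left(-4453\right)} = \frac{531}{8} \left(- \frac{1}{4453}\right) = - \frac{531}{35624}$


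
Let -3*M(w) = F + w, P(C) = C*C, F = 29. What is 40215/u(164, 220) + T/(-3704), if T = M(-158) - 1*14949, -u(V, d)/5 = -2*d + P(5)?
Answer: 17988631/768580 ≈ 23.405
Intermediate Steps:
P(C) = C**2
M(w) = -29/3 - w/3 (M(w) = -(29 + w)/3 = -29/3 - w/3)
u(V, d) = -125 + 10*d (u(V, d) = -5*(-2*d + 5**2) = -5*(-2*d + 25) = -5*(25 - 2*d) = -125 + 10*d)
T = -14906 (T = (-29/3 - 1/3*(-158)) - 1*14949 = (-29/3 + 158/3) - 14949 = 43 - 14949 = -14906)
40215/u(164, 220) + T/(-3704) = 40215/(-125 + 10*220) - 14906/(-3704) = 40215/(-125 + 2200) - 14906*(-1/3704) = 40215/2075 + 7453/1852 = 40215*(1/2075) + 7453/1852 = 8043/415 + 7453/1852 = 17988631/768580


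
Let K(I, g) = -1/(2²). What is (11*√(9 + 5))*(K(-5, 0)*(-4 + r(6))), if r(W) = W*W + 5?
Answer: -407*√14/4 ≈ -380.71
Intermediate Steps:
r(W) = 5 + W² (r(W) = W² + 5 = 5 + W²)
K(I, g) = -¼ (K(I, g) = -1/4 = -1*¼ = -¼)
(11*√(9 + 5))*(K(-5, 0)*(-4 + r(6))) = (11*√(9 + 5))*(-(-4 + (5 + 6²))/4) = (11*√14)*(-(-4 + (5 + 36))/4) = (11*√14)*(-(-4 + 41)/4) = (11*√14)*(-¼*37) = (11*√14)*(-37/4) = -407*√14/4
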